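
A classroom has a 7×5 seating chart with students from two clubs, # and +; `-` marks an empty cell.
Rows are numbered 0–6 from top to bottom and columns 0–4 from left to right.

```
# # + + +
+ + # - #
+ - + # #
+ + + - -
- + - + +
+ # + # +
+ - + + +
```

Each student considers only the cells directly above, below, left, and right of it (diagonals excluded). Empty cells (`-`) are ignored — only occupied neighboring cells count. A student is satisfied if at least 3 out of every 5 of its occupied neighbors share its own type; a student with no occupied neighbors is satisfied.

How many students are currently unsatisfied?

15

Row 0: (0,0)# 1/2 ✗ · (0,1)# 1/3 ✗ · (0,2)+ 1/3 ✗ · (0,3)+ 2/2 ✓ · (0,4)+ 1/2 ✗
Row 1: (1,0)+ 2/3 ✓ · (1,1)+ 1/3 ✗ · (1,2)# 0/3 ✗ · (1,4)# 1/2 ✗
Row 2: (2,0)+ 2/2 ✓ · (2,2)+ 1/3 ✗ · (2,3)# 1/2 ✗ · (2,4)# 2/2 ✓
Row 3: (3,0)+ 2/2 ✓ · (3,1)+ 3/3 ✓ · (3,2)+ 2/2 ✓
Row 4: (4,1)+ 1/2 ✗ · (4,3)+ 1/2 ✗ · (4,4)+ 2/2 ✓
Row 5: (5,0)+ 1/2 ✗ · (5,1)# 0/3 ✗ · (5,2)+ 1/3 ✗ · (5,3)# 0/4 ✗ · (5,4)+ 2/3 ✓
Row 6: (6,0)+ 1/1 ✓ · (6,2)+ 2/2 ✓ · (6,3)+ 2/3 ✓ · (6,4)+ 2/2 ✓
Unsatisfied: (0,0), (0,1), (0,2), (0,4), (1,1), (1,2), (1,4), (2,2), (2,3), (4,1), (4,3), (5,0), (5,1), (5,2), (5,3) — 15 in total.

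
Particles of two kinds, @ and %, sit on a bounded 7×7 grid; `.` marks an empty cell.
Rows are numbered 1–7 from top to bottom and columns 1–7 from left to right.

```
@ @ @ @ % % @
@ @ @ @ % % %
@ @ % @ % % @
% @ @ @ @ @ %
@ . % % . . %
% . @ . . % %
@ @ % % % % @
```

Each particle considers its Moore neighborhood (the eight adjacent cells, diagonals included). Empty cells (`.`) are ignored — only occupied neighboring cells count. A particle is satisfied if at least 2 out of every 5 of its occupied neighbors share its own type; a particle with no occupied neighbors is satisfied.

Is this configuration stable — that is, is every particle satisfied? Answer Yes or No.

Row 1: (1,1)@ 3/3 ✓ · (1,2)@ 5/5 ✓ · (1,3)@ 5/5 ✓ · (1,4)@ 3/5 ✓ · (1,5)% 3/5 ✓ · (1,6)% 4/5 ✓ · (1,7)@ 0/3 ✗
Row 2: (2,1)@ 5/5 ✓ · (2,2)@ 7/8 ✓ · (2,3)@ 7/8 ✓ · (2,4)@ 4/8 ✓ · (2,5)% 5/8 ✓ · (2,6)% 6/8 ✓ · (2,7)% 3/5 ✓
Row 3: (3,1)@ 4/5 ✓ · (3,2)@ 6/8 ✓ · (3,3)% 0/8 ✗ · (3,4)@ 5/8 ✓ · (3,5)% 3/8 ✗ · (3,6)% 5/8 ✓ · (3,7)@ 1/5 ✗
Row 4: (4,1)% 0/4 ✗ · (4,2)@ 4/7 ✓ · (4,3)@ 4/7 ✓ · (4,4)@ 3/7 ✓ · (4,5)@ 3/6 ✓ · (4,6)@ 2/6 ✗ · (4,7)% 2/4 ✓
Row 5: (5,1)@ 1/3 ✗ · (5,3)% 1/5 ✗ · (5,4)% 1/5 ✗ · (5,7)% 3/4 ✓
Row 6: (6,1)% 0/3 ✗ · (6,3)@ 1/5 ✗ · (6,6)% 4/5 ✓ · (6,7)% 3/4 ✓
Row 7: (7,1)@ 1/2 ✓ · (7,2)@ 2/4 ✓ · (7,3)% 1/3 ✗ · (7,4)% 2/3 ✓ · (7,5)% 3/3 ✓ · (7,6)% 3/4 ✓ · (7,7)@ 0/3 ✗
For instance (1,7) has only 0/3 same-type neighbors, below 2/5.

No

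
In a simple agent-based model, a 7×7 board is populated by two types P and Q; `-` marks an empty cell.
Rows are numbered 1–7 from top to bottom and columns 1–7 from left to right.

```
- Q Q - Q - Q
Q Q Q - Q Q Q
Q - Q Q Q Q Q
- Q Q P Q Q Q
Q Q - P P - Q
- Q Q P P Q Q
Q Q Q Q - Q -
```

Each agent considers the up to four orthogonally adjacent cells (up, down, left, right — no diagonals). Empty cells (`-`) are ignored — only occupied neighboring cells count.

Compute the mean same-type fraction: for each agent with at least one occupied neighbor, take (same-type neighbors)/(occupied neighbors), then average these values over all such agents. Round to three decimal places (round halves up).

(1,2)Q 2/2
(1,3)Q 2/2
(1,5)Q 1/1
(1,7)Q 1/1
(2,1)Q 2/2
(2,2)Q 3/3
(2,3)Q 3/3
(2,5)Q 3/3
(2,6)Q 3/3
(2,7)Q 3/3
(3,1)Q 1/1
(3,3)Q 3/3
(3,4)Q 2/3
(3,5)Q 4/4
(3,6)Q 4/4
(3,7)Q 3/3
(4,2)Q 2/2
(4,3)Q 2/3
(4,4)P 1/4
(4,5)Q 2/4
(4,6)Q 3/3
(4,7)Q 3/3
(5,1)Q 1/1
(5,2)Q 3/3
(5,4)P 3/3
(5,5)P 2/3
(5,7)Q 2/2
(6,2)Q 3/3
(6,3)Q 2/3
(6,4)P 2/4
(6,5)P 2/3
(6,6)Q 2/3
(6,7)Q 2/2
(7,1)Q 1/1
(7,2)Q 3/3
(7,3)Q 3/3
(7,4)Q 1/2
(7,6)Q 1/1
Sum over 38 agents: 2/2 + 2/2 + 1/1 + 1/1 + 2/2 + 3/3 + 3/3 + 3/3 + 3/3 + 3/3 + 1/1 + 3/3 + 2/3 + 4/4 + 4/4 + 3/3 + 2/2 + 2/3 + 1/4 + 2/4 + 3/3 + 3/3 + 1/1 + 3/3 + 3/3 + 2/3 + 2/2 + 3/3 + 2/3 + 2/4 + 2/3 + 2/3 + 2/2 + 1/1 + 3/3 + 3/3 + 1/2 + 1/1 = 135/4; mean = 135/4 ÷ 38 = 135/152 = 0.888157… → 0.888.

0.888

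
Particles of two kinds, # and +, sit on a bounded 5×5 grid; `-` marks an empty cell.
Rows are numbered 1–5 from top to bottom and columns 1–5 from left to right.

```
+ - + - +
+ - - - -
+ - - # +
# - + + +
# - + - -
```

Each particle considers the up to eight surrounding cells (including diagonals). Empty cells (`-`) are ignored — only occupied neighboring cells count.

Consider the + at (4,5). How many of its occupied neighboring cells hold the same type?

2

Occupied neighbors of (4,5): (3,4)=#, (3,5)=+, (4,4)=+.
Same type (+): 2 of 3.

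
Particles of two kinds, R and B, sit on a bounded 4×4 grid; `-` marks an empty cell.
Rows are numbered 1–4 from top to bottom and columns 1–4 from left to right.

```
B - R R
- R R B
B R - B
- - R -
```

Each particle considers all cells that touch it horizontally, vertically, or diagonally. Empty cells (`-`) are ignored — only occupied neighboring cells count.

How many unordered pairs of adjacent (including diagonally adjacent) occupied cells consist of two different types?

Scan each occupied cell's neighbors to the right and below (and the two forward diagonals) so each pair is counted once.
Row 1: B(1,1)–R(2,2)≠ R(1,3)–R(1,4)= R(1,3)–R(2,3)= R(1,3)–B(2,4)≠ R(1,3)–R(2,2)= R(1,4)–B(2,4)≠ R(1,4)–R(2,3)=  → 3/7 unlike.
Row 2: R(2,2)–R(2,3)= R(2,2)–R(3,2)= R(2,2)–B(3,1)≠ R(2,3)–B(2,4)≠ R(2,3)–B(3,4)≠ R(2,3)–R(3,2)= B(2,4)–B(3,4)=  → 3/7 unlike.
Row 3: B(3,1)–R(3,2)≠ R(3,2)–R(4,3)= B(3,4)–R(4,3)≠  → 2/3 unlike.
Total adjacent occupied pairs: 17; unlike-type pairs: 8.

8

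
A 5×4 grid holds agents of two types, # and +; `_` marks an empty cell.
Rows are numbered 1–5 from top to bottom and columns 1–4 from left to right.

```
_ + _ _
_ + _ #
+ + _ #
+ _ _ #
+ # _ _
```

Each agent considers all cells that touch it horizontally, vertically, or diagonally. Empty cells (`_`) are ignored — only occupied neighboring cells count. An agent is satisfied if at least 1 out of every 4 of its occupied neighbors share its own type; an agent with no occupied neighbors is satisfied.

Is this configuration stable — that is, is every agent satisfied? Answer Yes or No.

(1,2)+ 1/1 ok
(2,2)+ 3/3 ok
(2,4)# 1/1 ok
(3,1)+ 3/3 ok
(3,2)+ 3/3 ok
(3,4)# 2/2 ok
(4,1)+ 3/4 ok
(4,4)# 1/1 ok
(5,1)+ 1/2 ok
(5,2)# 0/2 unhappy
For instance (5,2) has only 0/2 same-type neighbors, below 1/4.

No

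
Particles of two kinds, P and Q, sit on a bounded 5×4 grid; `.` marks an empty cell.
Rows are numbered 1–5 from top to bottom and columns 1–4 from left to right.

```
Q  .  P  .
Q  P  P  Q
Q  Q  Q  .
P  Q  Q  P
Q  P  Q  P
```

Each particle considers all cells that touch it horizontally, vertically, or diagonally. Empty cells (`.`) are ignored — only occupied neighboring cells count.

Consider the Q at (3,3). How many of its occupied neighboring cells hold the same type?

Occupied neighbors of (3,3): (2,2)=P, (2,3)=P, (2,4)=Q, (3,2)=Q, (4,2)=Q, (4,3)=Q, (4,4)=P.
Same type (Q): 4 of 7.

4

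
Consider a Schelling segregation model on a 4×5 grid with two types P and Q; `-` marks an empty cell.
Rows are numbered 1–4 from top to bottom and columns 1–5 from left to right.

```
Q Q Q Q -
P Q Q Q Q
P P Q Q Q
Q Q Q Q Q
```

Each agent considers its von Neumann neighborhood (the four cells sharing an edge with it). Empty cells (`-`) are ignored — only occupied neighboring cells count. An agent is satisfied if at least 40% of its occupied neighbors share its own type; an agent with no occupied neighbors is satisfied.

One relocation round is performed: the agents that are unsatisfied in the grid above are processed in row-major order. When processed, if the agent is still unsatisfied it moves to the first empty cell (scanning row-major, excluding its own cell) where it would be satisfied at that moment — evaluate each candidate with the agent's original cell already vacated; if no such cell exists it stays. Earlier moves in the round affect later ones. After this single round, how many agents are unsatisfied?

Initially unsatisfied (in order): (2,1), (3,2).
  (2,1): no empty cell satisfies it; stays.
  (3,2): no empty cell satisfies it; stays.
Resulting grid:
Q Q Q Q -
P Q Q Q Q
P P Q Q Q
Q Q Q Q Q
Unsatisfied now: (2,1), (3,2).

2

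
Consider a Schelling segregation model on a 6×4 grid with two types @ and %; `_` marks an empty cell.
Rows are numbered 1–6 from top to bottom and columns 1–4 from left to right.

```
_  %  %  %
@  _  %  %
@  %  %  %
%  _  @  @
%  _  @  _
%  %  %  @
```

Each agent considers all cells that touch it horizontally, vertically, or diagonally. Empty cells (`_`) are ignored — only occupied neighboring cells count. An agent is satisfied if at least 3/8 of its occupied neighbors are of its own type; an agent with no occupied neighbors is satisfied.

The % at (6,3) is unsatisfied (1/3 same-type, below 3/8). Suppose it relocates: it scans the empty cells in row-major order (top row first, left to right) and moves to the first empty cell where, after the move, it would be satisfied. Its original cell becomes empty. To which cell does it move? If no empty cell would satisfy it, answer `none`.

(1,1)

Vacating (6,3). Empty cells in order:
  (1,1): 1/2 same-type → satisfied — stop here.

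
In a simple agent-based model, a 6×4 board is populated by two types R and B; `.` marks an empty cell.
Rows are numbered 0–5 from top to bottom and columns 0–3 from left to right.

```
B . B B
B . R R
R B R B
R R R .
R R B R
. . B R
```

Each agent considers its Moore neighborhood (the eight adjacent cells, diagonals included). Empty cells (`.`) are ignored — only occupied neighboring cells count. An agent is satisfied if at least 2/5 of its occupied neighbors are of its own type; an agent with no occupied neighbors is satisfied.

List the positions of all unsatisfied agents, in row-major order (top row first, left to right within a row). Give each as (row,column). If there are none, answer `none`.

(0,0)B 1/1 ✓
(0,2)B 1/3 ✗
(0,3)B 1/3 ✗
(1,0)B 2/3 ✓
(1,2)R 2/6 ✗
(1,3)R 2/5 ✓
(2,0)R 2/4 ✓
(2,1)B 1/7 ✗
(2,2)R 4/6 ✓
(2,3)B 0/4 ✗
(3,0)R 4/5 ✓
(3,1)R 6/8 ✓
(3,2)R 4/7 ✓
(4,0)R 3/3 ✓
(4,1)R 4/6 ✓
(4,2)B 1/6 ✗
(4,3)R 2/4 ✓
(5,2)B 1/4 ✗
(5,3)R 1/3 ✗

(0,2), (0,3), (1,2), (2,1), (2,3), (4,2), (5,2), (5,3)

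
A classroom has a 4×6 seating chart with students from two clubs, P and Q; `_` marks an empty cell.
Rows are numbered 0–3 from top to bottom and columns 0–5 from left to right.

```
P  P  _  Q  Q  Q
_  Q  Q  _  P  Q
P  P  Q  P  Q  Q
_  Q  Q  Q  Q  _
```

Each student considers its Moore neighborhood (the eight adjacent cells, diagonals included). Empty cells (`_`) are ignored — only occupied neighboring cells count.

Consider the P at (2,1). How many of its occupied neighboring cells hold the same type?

Occupied neighbors of (2,1): (1,1)=Q, (1,2)=Q, (2,0)=P, (2,2)=Q, (3,1)=Q, (3,2)=Q.
Same type (P): 1 of 6.

1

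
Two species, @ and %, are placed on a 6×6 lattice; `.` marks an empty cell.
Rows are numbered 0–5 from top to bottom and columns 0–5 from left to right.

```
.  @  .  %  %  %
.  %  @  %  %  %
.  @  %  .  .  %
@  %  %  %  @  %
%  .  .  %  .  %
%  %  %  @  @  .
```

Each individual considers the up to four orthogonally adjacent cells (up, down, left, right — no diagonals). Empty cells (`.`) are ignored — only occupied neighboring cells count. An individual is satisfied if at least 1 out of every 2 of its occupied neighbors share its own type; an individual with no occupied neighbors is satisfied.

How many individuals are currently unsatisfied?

9

Row 0: (0,1)@ 0/1 unhappy · (0,3)% 2/2 ok · (0,4)% 3/3 ok · (0,5)% 2/2 ok
Row 1: (1,1)% 0/3 unhappy · (1,2)@ 0/3 unhappy · (1,3)% 2/3 ok · (1,4)% 3/3 ok · (1,5)% 3/3 ok
Row 2: (2,1)@ 0/3 unhappy · (2,2)% 1/3 unhappy · (2,5)% 2/2 ok
Row 3: (3,0)@ 0/2 unhappy · (3,1)% 1/3 unhappy · (3,2)% 3/3 ok · (3,3)% 2/3 ok · (3,4)@ 0/2 unhappy · (3,5)% 2/3 ok
Row 4: (4,0)% 1/2 ok · (4,3)% 1/2 ok · (4,5)% 1/1 ok
Row 5: (5,0)% 2/2 ok · (5,1)% 2/2 ok · (5,2)% 1/2 ok · (5,3)@ 1/3 unhappy · (5,4)@ 1/1 ok
Unsatisfied: (0,1), (1,1), (1,2), (2,1), (2,2), (3,0), (3,1), (3,4), (5,3) — 9 in total.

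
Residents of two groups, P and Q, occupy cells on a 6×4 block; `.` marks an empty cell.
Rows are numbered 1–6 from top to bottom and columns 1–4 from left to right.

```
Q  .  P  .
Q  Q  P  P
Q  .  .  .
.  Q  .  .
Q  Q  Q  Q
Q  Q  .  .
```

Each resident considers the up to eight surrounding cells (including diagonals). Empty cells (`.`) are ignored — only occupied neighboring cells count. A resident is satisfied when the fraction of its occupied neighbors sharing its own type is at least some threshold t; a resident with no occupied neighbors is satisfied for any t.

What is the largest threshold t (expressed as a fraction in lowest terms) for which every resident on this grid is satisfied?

3/5

(1,1)Q 2/2
(1,3)P 2/3
(2,1)Q 3/3
(2,2)Q 3/5
(2,3)P 2/3
(2,4)P 2/2
(3,1)Q 3/3
(4,2)Q 4/4
(5,1)Q 4/4
(5,2)Q 5/5
(5,3)Q 4/4
(5,4)Q 1/1
(6,1)Q 3/3
(6,2)Q 4/4
The smallest same-type fraction is 3/5 at (2,2), which reduces to 3/5. Any threshold above that leaves this resident unsatisfied.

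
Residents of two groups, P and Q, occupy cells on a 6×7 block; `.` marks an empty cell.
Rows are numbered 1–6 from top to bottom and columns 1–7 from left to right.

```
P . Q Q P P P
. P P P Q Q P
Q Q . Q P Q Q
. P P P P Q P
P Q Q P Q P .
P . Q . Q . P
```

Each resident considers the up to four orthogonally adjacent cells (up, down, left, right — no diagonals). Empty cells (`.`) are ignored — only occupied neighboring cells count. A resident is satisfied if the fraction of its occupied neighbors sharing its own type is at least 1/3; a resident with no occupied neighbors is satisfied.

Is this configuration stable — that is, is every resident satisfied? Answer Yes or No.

(1,1)P 0/0 ok
(1,3)Q 1/2 ok
(1,4)Q 1/3 ok
(1,5)P 1/3 ok
(1,6)P 2/3 ok
(1,7)P 2/2 ok
(2,2)P 1/2 ok
(2,3)P 2/3 ok
(2,4)P 1/4 unhappy
(2,5)Q 1/4 unhappy
(2,6)Q 2/4 ok
(2,7)P 1/3 ok
(3,1)Q 1/1 ok
(3,2)Q 1/3 ok
(3,4)Q 0/3 unhappy
(3,5)P 1/4 unhappy
(3,6)Q 3/4 ok
(3,7)Q 1/3 ok
(4,2)P 1/3 ok
(4,3)P 2/3 ok
(4,4)P 3/4 ok
(4,5)P 2/4 ok
(4,6)Q 1/4 unhappy
(4,7)P 0/2 unhappy
(5,1)P 1/2 ok
(5,2)Q 1/3 ok
(5,3)Q 2/4 ok
(5,4)P 1/3 ok
(5,5)Q 1/4 unhappy
(5,6)P 0/2 unhappy
(6,1)P 1/1 ok
(6,3)Q 1/1 ok
(6,5)Q 1/1 ok
(6,7)P 0/0 ok
For instance (2,4) has only 1/4 same-type neighbors, below 1/3.

No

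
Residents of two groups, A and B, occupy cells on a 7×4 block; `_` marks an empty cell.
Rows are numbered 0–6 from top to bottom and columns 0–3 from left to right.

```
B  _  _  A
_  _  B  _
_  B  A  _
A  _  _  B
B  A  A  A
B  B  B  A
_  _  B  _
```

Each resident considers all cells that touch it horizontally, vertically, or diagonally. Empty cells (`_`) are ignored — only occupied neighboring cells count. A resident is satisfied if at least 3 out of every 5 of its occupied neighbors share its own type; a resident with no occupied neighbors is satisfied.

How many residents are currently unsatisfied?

Row 0: (0,0)B 0/0 ✓ · (0,3)A 0/1 ✗
Row 1: (1,2)B 1/3 ✗
Row 2: (2,1)B 1/3 ✗ · (2,2)A 0/3 ✗
Row 3: (3,0)A 1/3 ✗ · (3,3)B 0/3 ✗
Row 4: (4,0)B 2/4 ✗ · (4,1)A 2/6 ✗ · (4,2)A 3/6 ✗ · (4,3)A 2/4 ✗
Row 5: (5,0)B 2/3 ✓ · (5,1)B 4/6 ✓ · (5,2)B 2/6 ✗ · (5,3)A 2/4 ✗
Row 6: (6,2)B 2/3 ✓
Unsatisfied: (0,3), (1,2), (2,1), (2,2), (3,0), (3,3), (4,0), (4,1), (4,2), (4,3), (5,2), (5,3) — 12 in total.

12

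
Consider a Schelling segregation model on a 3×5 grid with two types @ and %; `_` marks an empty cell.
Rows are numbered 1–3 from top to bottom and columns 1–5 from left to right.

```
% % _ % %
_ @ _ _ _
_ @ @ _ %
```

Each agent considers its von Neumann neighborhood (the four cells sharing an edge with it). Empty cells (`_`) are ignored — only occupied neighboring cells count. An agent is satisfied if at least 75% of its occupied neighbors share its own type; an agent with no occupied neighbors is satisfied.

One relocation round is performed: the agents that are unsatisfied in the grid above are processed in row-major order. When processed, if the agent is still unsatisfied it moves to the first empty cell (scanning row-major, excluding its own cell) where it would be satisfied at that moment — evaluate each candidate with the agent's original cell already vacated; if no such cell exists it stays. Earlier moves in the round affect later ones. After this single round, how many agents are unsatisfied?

0

Initially unsatisfied (in order): (1,2), (2,2).
  (1,2) → (1,3).
  (2,2): now satisfied by earlier moves; stays.
Resulting grid:
% _ % % %
_ @ _ _ _
_ @ @ _ %
All satisfied now.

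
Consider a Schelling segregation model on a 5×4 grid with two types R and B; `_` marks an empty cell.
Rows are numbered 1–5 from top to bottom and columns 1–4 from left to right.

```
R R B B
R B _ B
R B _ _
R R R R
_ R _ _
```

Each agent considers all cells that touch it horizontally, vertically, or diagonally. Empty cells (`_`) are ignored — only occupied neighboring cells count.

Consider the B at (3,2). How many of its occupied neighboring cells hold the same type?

Occupied neighbors of (3,2): (2,1)=R, (2,2)=B, (3,1)=R, (4,1)=R, (4,2)=R, (4,3)=R.
Same type (B): 1 of 6.

1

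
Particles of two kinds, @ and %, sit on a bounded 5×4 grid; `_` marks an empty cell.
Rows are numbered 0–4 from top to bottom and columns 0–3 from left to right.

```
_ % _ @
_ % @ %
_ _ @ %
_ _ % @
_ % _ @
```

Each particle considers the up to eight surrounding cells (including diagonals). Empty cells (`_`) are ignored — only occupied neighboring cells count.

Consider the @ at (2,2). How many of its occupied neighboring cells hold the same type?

2

Occupied neighbors of (2,2): (1,1)=%, (1,2)=@, (1,3)=%, (2,3)=%, (3,2)=%, (3,3)=@.
Same type (@): 2 of 6.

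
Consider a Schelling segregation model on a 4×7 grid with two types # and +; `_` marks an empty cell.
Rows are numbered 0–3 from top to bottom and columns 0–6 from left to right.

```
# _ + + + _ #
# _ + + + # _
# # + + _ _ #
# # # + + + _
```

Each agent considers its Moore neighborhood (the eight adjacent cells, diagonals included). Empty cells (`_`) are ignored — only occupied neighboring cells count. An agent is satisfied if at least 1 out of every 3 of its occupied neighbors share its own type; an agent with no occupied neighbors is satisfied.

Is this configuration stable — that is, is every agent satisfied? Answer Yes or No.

Row 0: (0,0)# 1/1 ✓ · (0,2)+ 3/3 ✓ · (0,3)+ 5/5 ✓ · (0,4)+ 3/4 ✓ · (0,6)# 1/1 ✓
Row 1: (1,0)# 3/3 ✓ · (1,2)+ 5/6 ✓ · (1,3)+ 7/7 ✓ · (1,4)+ 4/5 ✓ · (1,5)# 2/4 ✓
Row 2: (2,0)# 4/4 ✓ · (2,1)# 5/7 ✓ · (2,2)+ 4/7 ✓ · (2,3)+ 6/7 ✓ · (2,6)# 1/2 ✓
Row 3: (3,0)# 3/3 ✓ · (3,1)# 4/5 ✓ · (3,2)# 2/5 ✓ · (3,3)+ 3/4 ✓ · (3,4)+ 3/3 ✓ · (3,5)+ 1/2 ✓
All meet the threshold, so the configuration is stable.

Yes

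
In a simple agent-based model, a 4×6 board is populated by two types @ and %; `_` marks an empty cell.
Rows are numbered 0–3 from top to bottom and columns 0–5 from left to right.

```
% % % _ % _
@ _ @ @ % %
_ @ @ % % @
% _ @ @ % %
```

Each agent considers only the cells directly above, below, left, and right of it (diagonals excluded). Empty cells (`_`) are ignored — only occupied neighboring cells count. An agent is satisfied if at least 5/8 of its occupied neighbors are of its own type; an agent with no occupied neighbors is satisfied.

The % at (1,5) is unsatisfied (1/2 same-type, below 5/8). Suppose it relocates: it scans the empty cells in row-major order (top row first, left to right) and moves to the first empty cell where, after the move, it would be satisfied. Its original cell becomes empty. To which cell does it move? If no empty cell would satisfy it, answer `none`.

(0,3)

Vacating (1,5). Empty cells in order:
  (0,3): 2/3 same-type → satisfied — stop here.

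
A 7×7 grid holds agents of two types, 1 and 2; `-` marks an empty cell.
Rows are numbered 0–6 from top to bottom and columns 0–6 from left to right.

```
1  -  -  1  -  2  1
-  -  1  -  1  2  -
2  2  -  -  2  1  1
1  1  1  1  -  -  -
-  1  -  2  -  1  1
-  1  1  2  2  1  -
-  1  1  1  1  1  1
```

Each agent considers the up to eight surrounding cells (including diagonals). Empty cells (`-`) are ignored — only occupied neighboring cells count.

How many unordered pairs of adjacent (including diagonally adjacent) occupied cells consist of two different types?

Scan each occupied cell's neighbors to the right and below (and the two forward diagonals) so each pair is counted once.
Row 0: 1(0,3)–1(1,4)= 1(0,3)–1(1,2)= 2(0,5)–1(0,6)≠ 2(0,5)–2(1,5)= 2(0,5)–1(1,4)≠ 1(0,6)–2(1,5)≠  → 3/6 unlike.
Row 1: 1(1,2)–2(2,1)≠ 1(1,4)–2(1,5)≠ 1(1,4)–2(2,4)≠ 1(1,4)–1(2,5)= 2(1,5)–1(2,5)≠ 2(1,5)–1(2,6)≠ 2(1,5)–2(2,4)=  → 5/7 unlike.
Row 2: 2(2,0)–2(2,1)= 2(2,0)–1(3,0)≠ 2(2,0)–1(3,1)≠ 2(2,1)–1(3,1)≠ 2(2,1)–1(3,2)≠ 2(2,1)–1(3,0)≠ 2(2,4)–1(2,5)≠ 2(2,4)–1(3,3)≠ 1(2,5)–1(2,6)=  → 7/9 unlike.
Row 3: 1(3,0)–1(3,1)= 1(3,0)–1(4,1)= 1(3,1)–1(3,2)= 1(3,1)–1(4,1)= 1(3,2)–1(3,3)= 1(3,2)–2(4,3)≠ 1(3,2)–1(4,1)= 1(3,3)–2(4,3)≠  → 2/8 unlike.
Row 4: 1(4,1)–1(5,1)= 1(4,1)–1(5,2)= 2(4,3)–2(5,3)= 2(4,3)–2(5,4)= 2(4,3)–1(5,2)≠ 1(4,5)–1(4,6)= 1(4,5)–1(5,5)= 1(4,5)–2(5,4)≠ 1(4,6)–1(5,5)=  → 2/9 unlike.
Row 5: 1(5,1)–1(5,2)= 1(5,1)–1(6,1)= 1(5,1)–1(6,2)= 1(5,2)–2(5,3)≠ 1(5,2)–1(6,2)= 1(5,2)–1(6,3)= 1(5,2)–1(6,1)= 2(5,3)–2(5,4)= 2(5,3)–1(6,3)≠ 2(5,3)–1(6,4)≠ 2(5,3)–1(6,2)≠ 2(5,4)–1(5,5)≠ 2(5,4)–1(6,4)≠ 2(5,4)–1(6,5)≠ 2(5,4)–1(6,3)≠ 1(5,5)–1(6,5)= 1(5,5)–1(6,6)= 1(5,5)–1(6,4)=  → 8/18 unlike.
Row 6: 1(6,1)–1(6,2)= 1(6,2)–1(6,3)= 1(6,3)–1(6,4)= 1(6,4)–1(6,5)= 1(6,5)–1(6,6)=  → 0/5 unlike.
Total adjacent occupied pairs: 62; unlike-type pairs: 27.

27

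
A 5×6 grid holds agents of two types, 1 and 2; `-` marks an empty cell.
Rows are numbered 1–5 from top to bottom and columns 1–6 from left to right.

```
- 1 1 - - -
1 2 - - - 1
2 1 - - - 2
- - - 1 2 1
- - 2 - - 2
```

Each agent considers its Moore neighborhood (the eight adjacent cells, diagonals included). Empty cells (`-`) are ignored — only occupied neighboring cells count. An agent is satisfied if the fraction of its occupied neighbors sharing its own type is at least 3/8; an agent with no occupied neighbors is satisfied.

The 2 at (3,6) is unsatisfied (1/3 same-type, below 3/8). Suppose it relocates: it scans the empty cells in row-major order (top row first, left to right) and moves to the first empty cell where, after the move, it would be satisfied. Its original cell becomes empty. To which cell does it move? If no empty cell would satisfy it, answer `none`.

(3,4)

Vacating (3,6). Empty cells in order:
  (1,1): 1/3 same-type → still unsatisfied.
  (1,4): 0/1 same-type → still unsatisfied.
  (1,5): 0/1 same-type → still unsatisfied.
  (1,6): 0/1 same-type → still unsatisfied.
  (2,3): 1/4 same-type → still unsatisfied.
  (2,4): 0/1 same-type → still unsatisfied.
  (2,5): 0/1 same-type → still unsatisfied.
  (3,3): 1/3 same-type → still unsatisfied.
  (3,4): 1/2 same-type → satisfied — stop here.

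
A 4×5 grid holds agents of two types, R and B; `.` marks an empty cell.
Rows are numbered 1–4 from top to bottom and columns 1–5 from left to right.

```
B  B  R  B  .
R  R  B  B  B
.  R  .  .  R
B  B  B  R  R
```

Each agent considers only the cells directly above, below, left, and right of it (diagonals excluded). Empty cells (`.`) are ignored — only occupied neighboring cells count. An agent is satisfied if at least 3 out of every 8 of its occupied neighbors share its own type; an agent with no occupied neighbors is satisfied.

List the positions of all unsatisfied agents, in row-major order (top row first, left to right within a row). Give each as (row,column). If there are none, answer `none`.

Row 1: (1,1)B 1/2 satisfied · (1,2)B 1/3 not · (1,3)R 0/3 not · (1,4)B 1/2 satisfied
Row 2: (2,1)R 1/2 satisfied · (2,2)R 2/4 satisfied · (2,3)B 1/3 not · (2,4)B 3/3 satisfied · (2,5)B 1/2 satisfied
Row 3: (3,2)R 1/2 satisfied · (3,5)R 1/2 satisfied
Row 4: (4,1)B 1/1 satisfied · (4,2)B 2/3 satisfied · (4,3)B 1/2 satisfied · (4,4)R 1/2 satisfied · (4,5)R 2/2 satisfied

(1,2), (1,3), (2,3)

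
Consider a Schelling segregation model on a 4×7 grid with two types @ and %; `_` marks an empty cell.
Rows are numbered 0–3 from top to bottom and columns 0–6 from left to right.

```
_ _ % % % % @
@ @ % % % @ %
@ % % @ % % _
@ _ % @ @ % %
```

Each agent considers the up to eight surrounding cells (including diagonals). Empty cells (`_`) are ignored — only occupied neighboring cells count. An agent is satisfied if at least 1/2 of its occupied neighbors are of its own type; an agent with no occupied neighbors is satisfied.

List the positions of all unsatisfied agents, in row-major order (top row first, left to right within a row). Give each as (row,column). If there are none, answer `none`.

(0,6), (1,1), (1,5), (2,1), (2,3), (3,3), (3,4)

(0,2)% 3/4 satisfied
(0,3)% 5/5 satisfied
(0,4)% 4/5 satisfied
(0,5)% 3/5 satisfied
(0,6)@ 1/3 not
(1,0)@ 2/3 satisfied
(1,1)@ 2/6 not
(1,2)% 5/7 satisfied
(1,3)% 7/8 satisfied
(1,4)% 6/8 satisfied
(1,5)@ 1/7 not
(1,6)% 2/4 satisfied
(2,0)@ 3/4 satisfied
(2,1)% 3/7 not
(2,2)% 4/7 satisfied
(2,3)@ 2/8 not
(2,4)% 4/8 satisfied
(2,5)% 5/7 satisfied
(3,0)@ 1/2 satisfied
(3,2)% 2/4 satisfied
(3,3)@ 2/5 not
(3,4)@ 2/5 not
(3,5)% 3/4 satisfied
(3,6)% 2/2 satisfied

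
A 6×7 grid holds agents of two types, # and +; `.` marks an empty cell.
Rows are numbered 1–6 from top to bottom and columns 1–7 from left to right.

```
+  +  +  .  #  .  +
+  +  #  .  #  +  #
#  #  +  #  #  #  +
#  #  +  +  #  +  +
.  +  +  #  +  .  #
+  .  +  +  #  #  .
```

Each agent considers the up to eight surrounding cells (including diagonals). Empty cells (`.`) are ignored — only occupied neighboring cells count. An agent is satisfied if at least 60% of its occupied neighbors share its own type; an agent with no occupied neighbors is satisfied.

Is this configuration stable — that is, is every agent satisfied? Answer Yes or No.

(1,1)+ 3/3 ok
(1,2)+ 4/5 ok
(1,3)+ 2/3 ok
(1,5)# 1/2 unhappy
(1,7)+ 1/2 unhappy
(2,1)+ 3/5 ok
(2,2)+ 5/8 ok
(2,3)# 2/6 unhappy
(2,5)# 4/5 ok
(2,6)+ 2/7 unhappy
(2,7)# 1/4 unhappy
(3,1)# 3/5 ok
(3,2)# 4/8 unhappy
(3,3)+ 3/7 unhappy
(3,4)# 4/7 unhappy
(3,5)# 4/7 unhappy
(3,6)# 4/8 unhappy
(3,7)+ 3/5 ok
(4,1)# 3/4 ok
(4,2)# 3/7 unhappy
(4,3)+ 4/8 unhappy
(4,4)+ 4/8 unhappy
(4,5)# 4/7 unhappy
(4,6)+ 3/7 unhappy
(4,7)+ 2/4 unhappy
(5,2)+ 4/6 ok
(5,3)+ 5/7 ok
(5,4)# 2/8 unhappy
(5,5)+ 3/7 unhappy
(5,7)# 1/3 unhappy
(6,1)+ 1/1 ok
(6,3)+ 3/4 ok
(6,4)+ 3/5 ok
(6,5)# 2/4 unhappy
(6,6)# 2/3 ok
For instance (1,5) has only 1/2 same-type neighbors, below 3/5.

No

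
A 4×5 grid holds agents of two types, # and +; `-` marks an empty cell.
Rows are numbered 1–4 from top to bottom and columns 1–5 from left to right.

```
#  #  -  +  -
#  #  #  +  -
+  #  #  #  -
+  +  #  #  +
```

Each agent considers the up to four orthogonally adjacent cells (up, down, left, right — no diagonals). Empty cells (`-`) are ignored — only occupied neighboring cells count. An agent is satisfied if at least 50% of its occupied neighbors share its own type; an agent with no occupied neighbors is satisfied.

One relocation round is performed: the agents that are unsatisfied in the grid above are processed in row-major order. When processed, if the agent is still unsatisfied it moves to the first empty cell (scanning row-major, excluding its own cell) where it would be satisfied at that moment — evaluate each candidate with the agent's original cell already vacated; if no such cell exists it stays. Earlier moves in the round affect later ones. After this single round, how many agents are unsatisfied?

Initially unsatisfied (in order): (2,4), (3,1), (4,2), (4,5).
  (2,4) → (1,5).
  (3,1) → (2,5).
  (4,2) → (2,4).
  (4,5) → (3,5).
Resulting grid:
# # - + +
# # # + +
- # # # +
+ - # # -
All satisfied now.

0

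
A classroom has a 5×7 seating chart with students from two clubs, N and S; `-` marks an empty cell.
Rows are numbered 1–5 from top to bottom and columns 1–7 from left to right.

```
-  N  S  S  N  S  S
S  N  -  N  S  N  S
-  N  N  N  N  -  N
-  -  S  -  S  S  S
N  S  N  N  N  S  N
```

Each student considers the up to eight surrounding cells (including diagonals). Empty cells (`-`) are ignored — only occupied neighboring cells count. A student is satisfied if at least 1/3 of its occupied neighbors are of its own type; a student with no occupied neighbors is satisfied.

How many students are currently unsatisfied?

Row 1: (1,2)N 1/3 ✓ · (1,3)S 1/4 ✗ · (1,4)S 2/4 ✓ · (1,5)N 2/5 ✓ · (1,6)S 3/5 ✓ · (1,7)S 2/3 ✓
Row 2: (2,1)S 0/3 ✗ · (2,2)N 3/5 ✓ · (2,4)N 4/7 ✓ · (2,5)S 2/7 ✗ · (2,6)N 3/7 ✓ · (2,7)S 2/4 ✓
Row 3: (3,2)N 2/4 ✓ · (3,3)N 4/5 ✓ · (3,4)N 3/6 ✓ · (3,5)N 3/6 ✓ · (3,7)N 1/4 ✗
Row 4: (4,3)S 1/6 ✗ · (4,5)S 2/6 ✓ · (4,6)S 3/7 ✓ · (4,7)S 2/4 ✓
Row 5: (5,1)N 0/1 ✗ · (5,2)S 1/3 ✓ · (5,3)N 1/3 ✓ · (5,4)N 2/4 ✓ · (5,5)N 1/4 ✗ · (5,6)S 3/5 ✓ · (5,7)N 0/3 ✗
Unsatisfied: (1,3), (2,1), (2,5), (3,7), (4,3), (5,1), (5,5), (5,7) — 8 in total.

8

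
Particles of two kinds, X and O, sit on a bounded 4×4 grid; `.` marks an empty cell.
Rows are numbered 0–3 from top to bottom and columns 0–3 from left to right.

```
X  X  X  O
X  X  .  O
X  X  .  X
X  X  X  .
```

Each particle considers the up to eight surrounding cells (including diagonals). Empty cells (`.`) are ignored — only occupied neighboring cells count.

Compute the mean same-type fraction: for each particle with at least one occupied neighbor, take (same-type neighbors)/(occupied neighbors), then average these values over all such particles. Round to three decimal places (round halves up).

0.833

(0,0)X 3/3
(0,1)X 4/4
(0,2)X 2/4
(0,3)O 1/2
(1,0)X 5/5
(1,1)X 6/6
(1,3)O 1/3
(2,0)X 5/5
(2,1)X 6/6
(2,3)X 1/2
(3,0)X 3/3
(3,1)X 4/4
(3,2)X 3/3
Sum over 13 particles: 3/3 + 4/4 + 2/4 + 1/2 + 5/5 + 6/6 + 1/3 + 5/5 + 6/6 + 1/2 + 3/3 + 4/4 + 3/3 = 65/6; mean = 65/6 ÷ 13 = 5/6 = 0.833333… → 0.833.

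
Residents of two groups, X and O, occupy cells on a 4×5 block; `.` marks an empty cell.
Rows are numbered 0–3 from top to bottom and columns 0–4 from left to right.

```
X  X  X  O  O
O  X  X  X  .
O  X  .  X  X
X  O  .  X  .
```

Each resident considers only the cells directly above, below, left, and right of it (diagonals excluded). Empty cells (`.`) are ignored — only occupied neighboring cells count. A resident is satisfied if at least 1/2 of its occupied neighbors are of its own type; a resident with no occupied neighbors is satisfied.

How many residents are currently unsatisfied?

Row 0: (0,0)X 1/2 satisfied · (0,1)X 3/3 satisfied · (0,2)X 2/3 satisfied · (0,3)O 1/3 not · (0,4)O 1/1 satisfied
Row 1: (1,0)O 1/3 not · (1,1)X 3/4 satisfied · (1,2)X 3/3 satisfied · (1,3)X 2/3 satisfied
Row 2: (2,0)O 1/3 not · (2,1)X 1/3 not · (2,3)X 3/3 satisfied · (2,4)X 1/1 satisfied
Row 3: (3,0)X 0/2 not · (3,1)O 0/2 not · (3,3)X 1/1 satisfied
Unsatisfied: (0,3), (1,0), (2,0), (2,1), (3,0), (3,1) — 6 in total.

6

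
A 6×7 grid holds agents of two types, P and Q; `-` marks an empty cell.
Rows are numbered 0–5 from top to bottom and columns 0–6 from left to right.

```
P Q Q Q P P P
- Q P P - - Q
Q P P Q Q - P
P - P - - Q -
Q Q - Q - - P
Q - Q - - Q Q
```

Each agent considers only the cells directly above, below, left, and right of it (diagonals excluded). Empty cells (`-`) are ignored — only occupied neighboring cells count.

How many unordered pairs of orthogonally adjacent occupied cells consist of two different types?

14

Scan each occupied cell's neighbors to the right and below so each pair is counted once.
From row 0: 5 unlike of 10 pairs (running 5/10).
From row 1: 4 unlike of 6 pairs (running 9/16).
From row 2: 3 unlike of 6 pairs (running 12/22).
From row 3: 1 unlike of 1 pairs (running 13/23).
From row 4: 1 unlike of 3 pairs (running 14/26).
From row 5: 0 unlike of 1 pairs (running 14/27).
Total adjacent occupied pairs: 27; unlike-type pairs: 14.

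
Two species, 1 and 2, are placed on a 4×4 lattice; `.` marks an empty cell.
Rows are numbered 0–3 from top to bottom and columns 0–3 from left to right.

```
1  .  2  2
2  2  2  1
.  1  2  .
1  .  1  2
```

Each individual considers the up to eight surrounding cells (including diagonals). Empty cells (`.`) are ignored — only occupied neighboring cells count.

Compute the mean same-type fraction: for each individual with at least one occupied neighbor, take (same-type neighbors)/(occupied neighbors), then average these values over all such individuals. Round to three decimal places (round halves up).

(0,0)1 0/2
(0,2)2 3/4
(0,3)2 2/3
(1,0)2 1/3
(1,1)2 4/6
(1,2)2 4/6
(1,3)1 0/4
(2,1)1 2/6
(2,2)2 3/6
(3,0)1 1/1
(3,2)1 1/3
(3,3)2 1/2
Sum over 12 individuals: 0/2 + 3/4 + 2/3 + 1/3 + 4/6 + 4/6 + 0/4 + 2/6 + 3/6 + 1/1 + 1/3 + 1/2 = 23/4; mean = 23/4 ÷ 12 = 23/48 = 0.479166… → 0.479.

0.479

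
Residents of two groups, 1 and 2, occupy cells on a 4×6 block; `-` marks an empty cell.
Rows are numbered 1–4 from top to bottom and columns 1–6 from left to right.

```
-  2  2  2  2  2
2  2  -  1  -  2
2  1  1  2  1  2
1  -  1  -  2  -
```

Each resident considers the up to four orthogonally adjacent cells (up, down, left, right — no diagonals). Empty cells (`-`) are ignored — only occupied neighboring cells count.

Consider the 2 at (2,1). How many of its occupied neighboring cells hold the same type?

Occupied neighbors of (2,1): (3,1)=2, (2,2)=2.
Same type (2): 2 of 2.

2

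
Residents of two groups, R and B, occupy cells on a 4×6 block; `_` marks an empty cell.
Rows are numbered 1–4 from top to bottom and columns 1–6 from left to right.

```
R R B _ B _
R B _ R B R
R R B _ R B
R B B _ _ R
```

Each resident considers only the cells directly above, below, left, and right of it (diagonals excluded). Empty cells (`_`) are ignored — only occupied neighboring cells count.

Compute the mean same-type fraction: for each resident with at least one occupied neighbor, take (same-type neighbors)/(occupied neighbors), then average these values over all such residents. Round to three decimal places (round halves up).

0.380

Row 1: (1,1)R 2/2 · (1,2)R 1/3 · (1,3)B 0/1 · (1,5)B 1/1
Row 2: (2,1)R 2/3 · (2,2)B 0/3 · (2,4)R 0/1 · (2,5)B 1/4 · (2,6)R 0/2
Row 3: (3,1)R 3/3 · (3,2)R 1/4 · (3,3)B 1/2 · (3,5)R 0/2 · (3,6)B 0/3
Row 4: (4,1)R 1/2 · (4,2)B 1/3 · (4,3)B 2/2 · (4,6)R 0/1
Sum over 18 residents: 2/2 + 1/3 + 0/1 + 1/1 + 2/3 + 0/3 + 0/1 + 1/4 + 0/2 + 3/3 + 1/4 + 1/2 + 0/2 + 0/3 + 1/2 + 1/3 + 2/2 + 0/1 = 41/6; mean = 41/6 ÷ 18 = 41/108 = 0.379629… → 0.380.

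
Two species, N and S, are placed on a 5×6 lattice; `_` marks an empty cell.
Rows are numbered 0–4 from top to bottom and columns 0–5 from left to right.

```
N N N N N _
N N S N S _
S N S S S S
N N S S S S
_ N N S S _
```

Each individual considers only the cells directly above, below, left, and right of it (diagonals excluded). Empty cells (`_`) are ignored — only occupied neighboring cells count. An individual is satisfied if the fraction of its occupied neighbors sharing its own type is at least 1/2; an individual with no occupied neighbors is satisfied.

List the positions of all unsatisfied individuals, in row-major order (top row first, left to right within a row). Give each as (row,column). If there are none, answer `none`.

(1,2), (1,3), (1,4), (2,0), (4,2)

Row 0: (0,0)N 2/2 ✓ · (0,1)N 3/3 ✓ · (0,2)N 2/3 ✓ · (0,3)N 3/3 ✓ · (0,4)N 1/2 ✓
Row 1: (1,0)N 2/3 ✓ · (1,1)N 3/4 ✓ · (1,2)S 1/4 ✗ · (1,3)N 1/4 ✗ · (1,4)S 1/3 ✗
Row 2: (2,0)S 0/3 ✗ · (2,1)N 2/4 ✓ · (2,2)S 3/4 ✓ · (2,3)S 3/4 ✓ · (2,4)S 4/4 ✓ · (2,5)S 2/2 ✓
Row 3: (3,0)N 1/2 ✓ · (3,1)N 3/4 ✓ · (3,2)S 2/4 ✓ · (3,3)S 4/4 ✓ · (3,4)S 4/4 ✓ · (3,5)S 2/2 ✓
Row 4: (4,1)N 2/2 ✓ · (4,2)N 1/3 ✗ · (4,3)S 2/3 ✓ · (4,4)S 2/2 ✓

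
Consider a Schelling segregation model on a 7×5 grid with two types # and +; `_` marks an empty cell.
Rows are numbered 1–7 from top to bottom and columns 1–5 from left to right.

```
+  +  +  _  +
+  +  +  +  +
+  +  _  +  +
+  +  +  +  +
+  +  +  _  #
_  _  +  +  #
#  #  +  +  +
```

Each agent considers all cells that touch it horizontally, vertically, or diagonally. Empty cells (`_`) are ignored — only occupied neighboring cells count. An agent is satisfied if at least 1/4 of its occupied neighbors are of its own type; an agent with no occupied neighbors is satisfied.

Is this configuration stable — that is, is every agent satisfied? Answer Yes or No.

Yes

Row 1: (1,1)+ 3/3 ✓ · (1,2)+ 5/5 ✓ · (1,3)+ 4/4 ✓ · (1,5)+ 2/2 ✓
Row 2: (2,1)+ 5/5 ✓ · (2,2)+ 7/7 ✓ · (2,3)+ 6/6 ✓ · (2,4)+ 6/6 ✓ · (2,5)+ 4/4 ✓
Row 3: (3,1)+ 5/5 ✓ · (3,2)+ 7/7 ✓ · (3,4)+ 7/7 ✓ · (3,5)+ 5/5 ✓
Row 4: (4,1)+ 5/5 ✓ · (4,2)+ 7/7 ✓ · (4,3)+ 6/6 ✓ · (4,4)+ 5/6 ✓ · (4,5)+ 3/4 ✓
Row 5: (5,1)+ 3/3 ✓ · (5,2)+ 6/6 ✓ · (5,3)+ 6/6 ✓ · (5,5)# 1/4 ✓
Row 6: (6,3)+ 5/6 ✓ · (6,4)+ 5/7 ✓ · (6,5)# 1/4 ✓
Row 7: (7,1)# 1/1 ✓ · (7,2)# 1/3 ✓ · (7,3)+ 3/4 ✓ · (7,4)+ 4/5 ✓ · (7,5)+ 2/3 ✓
All meet the threshold, so the configuration is stable.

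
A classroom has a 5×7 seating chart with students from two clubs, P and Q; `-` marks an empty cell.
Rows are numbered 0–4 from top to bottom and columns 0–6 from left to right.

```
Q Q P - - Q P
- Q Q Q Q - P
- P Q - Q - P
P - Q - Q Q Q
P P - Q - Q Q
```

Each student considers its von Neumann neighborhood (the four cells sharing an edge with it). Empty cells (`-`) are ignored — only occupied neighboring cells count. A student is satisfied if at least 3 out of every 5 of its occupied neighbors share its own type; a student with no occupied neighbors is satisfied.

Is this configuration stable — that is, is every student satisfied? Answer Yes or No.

No

Row 0: (0,0)Q 1/1 ✓ · (0,1)Q 2/3 ✓ · (0,2)P 0/2 ✗ · (0,5)Q 0/1 ✗ · (0,6)P 1/2 ✗
Row 1: (1,1)Q 2/3 ✓ · (1,2)Q 3/4 ✓ · (1,3)Q 2/2 ✓ · (1,4)Q 2/2 ✓ · (1,6)P 2/2 ✓
Row 2: (2,1)P 0/2 ✗ · (2,2)Q 2/3 ✓ · (2,4)Q 2/2 ✓ · (2,6)P 1/2 ✗
Row 3: (3,0)P 1/1 ✓ · (3,2)Q 1/1 ✓ · (3,4)Q 2/2 ✓ · (3,5)Q 3/3 ✓ · (3,6)Q 2/3 ✓
Row 4: (4,0)P 2/2 ✓ · (4,1)P 1/1 ✓ · (4,3)Q 0/0 ✓ · (4,5)Q 2/2 ✓ · (4,6)Q 2/2 ✓
For instance (0,2) has only 0/2 same-type neighbors, below 3/5.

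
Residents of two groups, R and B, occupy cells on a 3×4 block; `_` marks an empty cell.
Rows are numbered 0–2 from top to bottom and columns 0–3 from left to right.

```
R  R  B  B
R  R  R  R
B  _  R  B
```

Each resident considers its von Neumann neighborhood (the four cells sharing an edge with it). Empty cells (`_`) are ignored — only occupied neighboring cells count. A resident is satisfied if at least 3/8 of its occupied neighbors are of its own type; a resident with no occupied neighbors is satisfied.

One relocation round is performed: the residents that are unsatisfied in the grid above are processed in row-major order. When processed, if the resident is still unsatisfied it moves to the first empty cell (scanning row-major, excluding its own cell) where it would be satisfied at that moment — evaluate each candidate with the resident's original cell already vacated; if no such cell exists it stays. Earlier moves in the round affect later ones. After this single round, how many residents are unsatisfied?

Initially unsatisfied (in order): (0,2), (1,3), (2,0), (2,3).
  (0,2): no empty cell satisfies it; stays.
  (1,3) → (2,1).
  (2,0) → (1,3).
  (2,3): now satisfied by earlier moves; stays.
Resulting grid:
R R B B
R R R B
_ R R B
Unsatisfied now: (0,2).

1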